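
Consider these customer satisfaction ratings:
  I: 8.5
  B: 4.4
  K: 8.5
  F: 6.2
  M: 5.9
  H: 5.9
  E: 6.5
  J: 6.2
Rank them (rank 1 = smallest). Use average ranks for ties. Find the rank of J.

Sorted (ascending): 4.4, 5.9, 5.9, 6.2, 6.2, 6.5, 8.5, 8.5
The 2 values of 5.9 occupy positions 2–3 → average rank (2+3)/2 = 2.5.
The 2 values of 6.2 occupy positions 4–5 → average rank (4+5)/2 = 4.5.
The 2 values of 8.5 occupy positions 7–8 → average rank (7+8)/2 = 7.5.
J has value 6.2 → rank 4.5.

4.5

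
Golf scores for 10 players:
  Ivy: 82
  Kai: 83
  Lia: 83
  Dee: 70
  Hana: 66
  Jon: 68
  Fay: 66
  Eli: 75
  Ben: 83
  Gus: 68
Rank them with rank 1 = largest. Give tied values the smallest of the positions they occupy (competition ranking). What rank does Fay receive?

Sorted (descending): 83, 83, 83, 82, 75, 70, 68, 68, 66, 66
The 3 values of 83 occupy positions 1–3 → each gets rank 1.
The 2 values of 68 occupy positions 7–8 → each gets rank 7.
The 2 values of 66 occupy positions 9–10 → each gets rank 9.
Fay has value 66 → rank 9.

9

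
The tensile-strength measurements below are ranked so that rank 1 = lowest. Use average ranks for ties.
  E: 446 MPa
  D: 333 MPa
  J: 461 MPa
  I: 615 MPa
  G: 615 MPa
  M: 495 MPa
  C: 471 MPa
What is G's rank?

Sorted (ascending): 333, 446, 461, 471, 495, 615, 615
The 2 values of 615 occupy positions 6–7 → average rank (6+7)/2 = 6.5.
G has value 615 MPa → rank 6.5.

6.5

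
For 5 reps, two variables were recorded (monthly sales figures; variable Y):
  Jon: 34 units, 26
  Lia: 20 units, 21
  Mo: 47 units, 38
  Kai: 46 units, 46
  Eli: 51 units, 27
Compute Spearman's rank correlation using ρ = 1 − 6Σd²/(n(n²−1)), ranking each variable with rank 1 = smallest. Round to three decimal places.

Ranks of variable 1: 2, 1, 4, 3, 5
Ranks of variable 2: 2, 1, 4, 5, 3
d = r₁ − r₂: 0, 0, 0, -2, 2
d²: 0, 0, 0, 4, 4; Σd² = 8
ρ = 1 − 6·8/(5·24) = 1 − 48/120 = 0.600

0.600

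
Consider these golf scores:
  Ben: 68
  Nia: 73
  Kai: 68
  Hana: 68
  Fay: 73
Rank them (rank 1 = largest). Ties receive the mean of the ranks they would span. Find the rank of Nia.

1.5

Sorted (descending): 73, 73, 68, 68, 68
The 2 values of 73 occupy positions 1–2 → average rank (1+2)/2 = 1.5.
The 3 values of 68 occupy positions 3–5 → average rank 4.
Nia has value 73 → rank 1.5.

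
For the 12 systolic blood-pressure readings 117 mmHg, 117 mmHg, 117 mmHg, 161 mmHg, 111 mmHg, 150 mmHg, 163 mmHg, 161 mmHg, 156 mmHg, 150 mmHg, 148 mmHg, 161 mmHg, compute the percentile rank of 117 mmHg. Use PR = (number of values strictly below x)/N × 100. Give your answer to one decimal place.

N = 12.
Strictly below 117: 1. Equal to 117: 3.
PR = 1/12 × 100 = 8.3

8.3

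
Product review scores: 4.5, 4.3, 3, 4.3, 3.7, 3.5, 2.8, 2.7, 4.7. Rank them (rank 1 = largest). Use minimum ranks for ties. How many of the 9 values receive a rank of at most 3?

Sorted (descending): 4.7, 4.5, 4.3, 4.3, 3.7, 3.5, 3, 2.8, 2.7
The 2 values of 4.3 occupy positions 3–4 → each gets rank 3.
Ranks ≤ 3: {1, 2, 3, 3} → 4 values.

4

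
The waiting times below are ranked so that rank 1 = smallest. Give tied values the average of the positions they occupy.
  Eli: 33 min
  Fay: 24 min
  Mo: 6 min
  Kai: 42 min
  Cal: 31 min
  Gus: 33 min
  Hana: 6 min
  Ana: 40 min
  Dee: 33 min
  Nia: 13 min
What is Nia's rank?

Sorted (ascending): 6, 6, 13, 24, 31, 33, 33, 33, 40, 42
The 2 values of 6 occupy positions 1–2 → average rank (1+2)/2 = 1.5.
The 3 values of 33 occupy positions 6–8 → average rank 7.
Nia has value 13 min → rank 3.

3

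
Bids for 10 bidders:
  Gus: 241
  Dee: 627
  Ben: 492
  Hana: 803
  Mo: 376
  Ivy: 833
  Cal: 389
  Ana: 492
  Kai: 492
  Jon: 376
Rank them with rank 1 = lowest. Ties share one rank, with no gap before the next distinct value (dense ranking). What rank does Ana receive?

Sorted (ascending): 241, 376, 376, 389, 492, 492, 492, 627, 803, 833
The 2 values of 376 share dense rank 2.
The 3 values of 492 share dense rank 4.
Remaining distinct values take the next consecutive integers.
Ana has value 492 → rank 4.

4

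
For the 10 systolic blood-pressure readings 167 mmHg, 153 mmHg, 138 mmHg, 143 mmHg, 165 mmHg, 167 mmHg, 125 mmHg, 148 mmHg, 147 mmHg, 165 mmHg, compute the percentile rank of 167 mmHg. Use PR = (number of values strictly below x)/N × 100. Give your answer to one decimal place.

N = 10.
Strictly below 167: 8. Equal to 167: 2.
PR = 8/10 × 100 = 80.0

80.0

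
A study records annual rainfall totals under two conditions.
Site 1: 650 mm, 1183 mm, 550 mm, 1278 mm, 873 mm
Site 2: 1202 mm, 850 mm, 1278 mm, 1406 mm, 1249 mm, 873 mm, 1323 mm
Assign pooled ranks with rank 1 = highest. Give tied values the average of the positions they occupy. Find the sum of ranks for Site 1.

42

Sorted (descending): 1406, 1323, 1278, 1278, 1249, 1202, 1183, 873, 873, 850, 650, 550
The 2 values of 1278 occupy positions 3–4 → average rank (3+4)/2 = 3.5.
The 2 values of 873 occupy positions 8–9 → average rank (8+9)/2 = 8.5.
Site 1 values → pooled ranks: 650→11, 1183→7, 550→12, 1278→3.5, 873→8.5
Rank sum = 11 + 7 + 12 + 3.5 + 8.5 = 42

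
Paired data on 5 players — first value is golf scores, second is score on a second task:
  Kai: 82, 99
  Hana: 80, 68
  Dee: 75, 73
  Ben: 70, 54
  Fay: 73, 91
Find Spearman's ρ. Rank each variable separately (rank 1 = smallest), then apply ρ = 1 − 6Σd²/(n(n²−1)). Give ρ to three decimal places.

0.600

Ranks of variable 1: 5, 4, 3, 1, 2
Ranks of variable 2: 5, 2, 3, 1, 4
d = r₁ − r₂: 0, 2, 0, 0, -2
d²: 0, 4, 0, 0, 4; Σd² = 8
ρ = 1 − 6·8/(5·24) = 1 − 48/120 = 0.600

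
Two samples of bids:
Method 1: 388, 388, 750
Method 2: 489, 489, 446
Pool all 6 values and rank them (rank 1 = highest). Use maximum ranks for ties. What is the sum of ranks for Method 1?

13

Sorted (descending): 750, 489, 489, 446, 388, 388
The 2 values of 489 occupy positions 2–3 → each gets rank 3.
The 2 values of 388 occupy positions 5–6 → each gets rank 6.
Method 1 values → pooled ranks: 388→6, 388→6, 750→1
Rank sum = 6 + 6 + 1 = 13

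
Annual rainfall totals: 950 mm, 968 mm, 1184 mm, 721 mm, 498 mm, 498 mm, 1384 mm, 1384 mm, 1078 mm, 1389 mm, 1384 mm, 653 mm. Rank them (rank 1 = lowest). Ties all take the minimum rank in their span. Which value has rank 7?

1078

Sorted (ascending): 498, 498, 653, 721, 950, 968, 1078, 1184, 1384, 1384, 1384, 1389
The 2 values of 498 occupy positions 1–2 → each gets rank 1.
The 3 values of 1384 occupy positions 9–11 → each gets rank 9.
Rank 7 → value 1078.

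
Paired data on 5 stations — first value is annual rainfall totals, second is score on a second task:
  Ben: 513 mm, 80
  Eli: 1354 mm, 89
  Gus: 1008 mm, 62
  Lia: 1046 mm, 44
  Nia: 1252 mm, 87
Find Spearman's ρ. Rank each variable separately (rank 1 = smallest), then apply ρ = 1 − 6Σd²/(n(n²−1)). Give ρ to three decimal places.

0.600

Ranks of variable 1: 1, 5, 2, 3, 4
Ranks of variable 2: 3, 5, 2, 1, 4
d = r₁ − r₂: -2, 0, 0, 2, 0
d²: 4, 0, 0, 4, 0; Σd² = 8
ρ = 1 − 6·8/(5·24) = 1 − 48/120 = 0.600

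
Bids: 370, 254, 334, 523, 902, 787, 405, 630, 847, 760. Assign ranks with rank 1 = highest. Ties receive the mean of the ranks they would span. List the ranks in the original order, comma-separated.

Sorted (descending): 902, 847, 787, 760, 630, 523, 405, 370, 334, 254
No ties — each value takes its position as its rank.

8, 10, 9, 6, 1, 3, 7, 5, 2, 4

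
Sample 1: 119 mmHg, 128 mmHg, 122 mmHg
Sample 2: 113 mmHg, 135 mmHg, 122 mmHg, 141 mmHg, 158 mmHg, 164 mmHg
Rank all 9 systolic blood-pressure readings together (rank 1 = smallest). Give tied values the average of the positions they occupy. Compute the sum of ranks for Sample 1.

10.5

Sorted (ascending): 113, 119, 122, 122, 128, 135, 141, 158, 164
The 2 values of 122 occupy positions 3–4 → average rank (3+4)/2 = 3.5.
Sample 1 values → pooled ranks: 119→2, 128→5, 122→3.5
Rank sum = 2 + 5 + 3.5 = 10.5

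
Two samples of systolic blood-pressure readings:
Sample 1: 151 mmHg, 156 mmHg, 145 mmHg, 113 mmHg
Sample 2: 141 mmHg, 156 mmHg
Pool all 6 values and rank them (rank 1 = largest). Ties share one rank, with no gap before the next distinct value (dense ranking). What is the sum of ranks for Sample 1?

11

Sorted (descending): 156, 156, 151, 145, 141, 113
The 2 values of 156 share dense rank 1.
Remaining distinct values take the next consecutive integers.
Sample 1 values → pooled ranks: 151→2, 156→1, 145→3, 113→5
Rank sum = 2 + 1 + 3 + 5 = 11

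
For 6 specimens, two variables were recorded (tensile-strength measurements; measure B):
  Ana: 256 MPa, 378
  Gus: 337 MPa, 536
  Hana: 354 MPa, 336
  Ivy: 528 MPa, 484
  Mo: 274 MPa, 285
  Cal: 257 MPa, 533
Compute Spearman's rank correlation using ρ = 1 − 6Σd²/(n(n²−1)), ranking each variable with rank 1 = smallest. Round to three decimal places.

Ranks of variable 1: 1, 4, 5, 6, 3, 2
Ranks of variable 2: 3, 6, 2, 4, 1, 5
d = r₁ − r₂: -2, -2, 3, 2, 2, -3
d²: 4, 4, 9, 4, 4, 9; Σd² = 34
ρ = 1 − 6·34/(6·35) = 1 − 204/210 = 0.029

0.029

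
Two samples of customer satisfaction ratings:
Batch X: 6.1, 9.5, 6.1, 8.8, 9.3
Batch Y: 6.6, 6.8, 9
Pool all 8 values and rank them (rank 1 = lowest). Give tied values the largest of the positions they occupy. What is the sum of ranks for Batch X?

24

Sorted (ascending): 6.1, 6.1, 6.6, 6.8, 8.8, 9, 9.3, 9.5
The 2 values of 6.1 occupy positions 1–2 → each gets rank 2.
Batch X values → pooled ranks: 6.1→2, 9.5→8, 6.1→2, 8.8→5, 9.3→7
Rank sum = 2 + 8 + 2 + 5 + 7 = 24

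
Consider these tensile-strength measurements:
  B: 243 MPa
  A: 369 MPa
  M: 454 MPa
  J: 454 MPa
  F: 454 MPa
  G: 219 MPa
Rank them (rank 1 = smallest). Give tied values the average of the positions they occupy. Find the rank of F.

Sorted (ascending): 219, 243, 369, 454, 454, 454
The 3 values of 454 occupy positions 4–6 → average rank 5.
F has value 454 MPa → rank 5.

5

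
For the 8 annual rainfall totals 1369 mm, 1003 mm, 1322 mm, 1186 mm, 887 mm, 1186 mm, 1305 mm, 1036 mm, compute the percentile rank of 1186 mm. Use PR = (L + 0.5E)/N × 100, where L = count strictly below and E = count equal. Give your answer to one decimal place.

N = 8.
Strictly below 1186: 3. Equal to 1186: 2.
PR = (3 + 0.5·2)/8 × 100 = 50.0

50.0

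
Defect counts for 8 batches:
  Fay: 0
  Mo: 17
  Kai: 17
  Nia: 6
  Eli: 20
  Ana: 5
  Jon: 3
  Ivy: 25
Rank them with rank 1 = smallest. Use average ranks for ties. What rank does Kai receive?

5.5

Sorted (ascending): 0, 3, 5, 6, 17, 17, 20, 25
The 2 values of 17 occupy positions 5–6 → average rank (5+6)/2 = 5.5.
Kai has value 17 → rank 5.5.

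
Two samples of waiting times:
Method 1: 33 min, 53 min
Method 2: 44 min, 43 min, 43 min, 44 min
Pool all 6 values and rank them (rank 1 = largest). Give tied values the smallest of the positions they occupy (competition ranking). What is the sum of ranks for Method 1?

Sorted (descending): 53, 44, 44, 43, 43, 33
The 2 values of 44 occupy positions 2–3 → each gets rank 2.
The 2 values of 43 occupy positions 4–5 → each gets rank 4.
Method 1 values → pooled ranks: 33→6, 53→1
Rank sum = 6 + 1 = 7

7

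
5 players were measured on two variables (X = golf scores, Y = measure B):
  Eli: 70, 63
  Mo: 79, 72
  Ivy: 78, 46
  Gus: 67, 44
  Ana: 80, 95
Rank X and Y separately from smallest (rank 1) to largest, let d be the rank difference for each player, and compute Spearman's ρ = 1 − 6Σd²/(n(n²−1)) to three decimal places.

Ranks of variable 1: 2, 4, 3, 1, 5
Ranks of variable 2: 3, 4, 2, 1, 5
d = r₁ − r₂: -1, 0, 1, 0, 0
d²: 1, 0, 1, 0, 0; Σd² = 2
ρ = 1 − 6·2/(5·24) = 1 − 12/120 = 0.900

0.900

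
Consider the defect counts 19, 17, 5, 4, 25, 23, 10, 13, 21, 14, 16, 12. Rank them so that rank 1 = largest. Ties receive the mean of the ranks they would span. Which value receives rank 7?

Sorted (descending): 25, 23, 21, 19, 17, 16, 14, 13, 12, 10, 5, 4
No ties — each value takes its position as its rank.
Rank 7 → value 14.

14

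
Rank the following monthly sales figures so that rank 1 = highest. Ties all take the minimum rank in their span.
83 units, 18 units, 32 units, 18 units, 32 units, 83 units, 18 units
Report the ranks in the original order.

1, 5, 3, 5, 3, 1, 5

Sorted (descending): 83, 83, 32, 32, 18, 18, 18
The 2 values of 83 occupy positions 1–2 → each gets rank 1.
The 2 values of 32 occupy positions 3–4 → each gets rank 3.
The 3 values of 18 occupy positions 5–7 → each gets rank 5.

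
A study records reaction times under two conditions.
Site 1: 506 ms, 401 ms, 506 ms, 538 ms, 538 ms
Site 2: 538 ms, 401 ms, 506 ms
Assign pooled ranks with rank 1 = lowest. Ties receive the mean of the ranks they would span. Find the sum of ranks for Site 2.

Sorted (ascending): 401, 401, 506, 506, 506, 538, 538, 538
The 2 values of 401 occupy positions 1–2 → average rank (1+2)/2 = 1.5.
The 3 values of 506 occupy positions 3–5 → average rank 4.
The 3 values of 538 occupy positions 6–8 → average rank 7.
Site 2 values → pooled ranks: 538→7, 401→1.5, 506→4
Rank sum = 7 + 1.5 + 4 = 12.5

12.5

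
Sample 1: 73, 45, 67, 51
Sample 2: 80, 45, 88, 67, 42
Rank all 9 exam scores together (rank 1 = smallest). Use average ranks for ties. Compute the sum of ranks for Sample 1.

Sorted (ascending): 42, 45, 45, 51, 67, 67, 73, 80, 88
The 2 values of 45 occupy positions 2–3 → average rank (2+3)/2 = 2.5.
The 2 values of 67 occupy positions 5–6 → average rank (5+6)/2 = 5.5.
Sample 1 values → pooled ranks: 73→7, 45→2.5, 67→5.5, 51→4
Rank sum = 7 + 2.5 + 5.5 + 4 = 19

19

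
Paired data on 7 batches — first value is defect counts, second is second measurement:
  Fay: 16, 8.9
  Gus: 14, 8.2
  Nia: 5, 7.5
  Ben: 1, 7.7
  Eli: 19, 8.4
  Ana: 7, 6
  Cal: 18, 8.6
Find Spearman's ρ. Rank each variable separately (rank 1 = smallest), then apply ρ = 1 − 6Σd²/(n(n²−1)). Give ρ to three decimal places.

0.714

Ranks of variable 1: 5, 4, 2, 1, 7, 3, 6
Ranks of variable 2: 7, 4, 2, 3, 5, 1, 6
d = r₁ − r₂: -2, 0, 0, -2, 2, 2, 0
d²: 4, 0, 0, 4, 4, 4, 0; Σd² = 16
ρ = 1 − 6·16/(7·48) = 1 − 96/336 = 0.714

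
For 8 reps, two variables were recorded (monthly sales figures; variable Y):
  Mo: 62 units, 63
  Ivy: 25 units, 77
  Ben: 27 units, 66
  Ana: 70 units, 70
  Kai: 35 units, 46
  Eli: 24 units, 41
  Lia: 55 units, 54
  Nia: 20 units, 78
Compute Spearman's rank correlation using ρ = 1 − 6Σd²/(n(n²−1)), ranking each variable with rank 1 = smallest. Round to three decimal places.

-0.167

Ranks of variable 1: 7, 3, 4, 8, 5, 2, 6, 1
Ranks of variable 2: 4, 7, 5, 6, 2, 1, 3, 8
d = r₁ − r₂: 3, -4, -1, 2, 3, 1, 3, -7
d²: 9, 16, 1, 4, 9, 1, 9, 49; Σd² = 98
ρ = 1 − 6·98/(8·63) = 1 − 588/504 = -0.167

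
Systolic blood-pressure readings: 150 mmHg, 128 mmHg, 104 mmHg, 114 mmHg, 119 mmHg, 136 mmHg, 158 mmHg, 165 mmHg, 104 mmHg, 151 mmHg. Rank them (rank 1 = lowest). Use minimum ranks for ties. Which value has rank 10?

Sorted (ascending): 104, 104, 114, 119, 128, 136, 150, 151, 158, 165
The 2 values of 104 occupy positions 1–2 → each gets rank 1.
Rank 10 → value 165.

165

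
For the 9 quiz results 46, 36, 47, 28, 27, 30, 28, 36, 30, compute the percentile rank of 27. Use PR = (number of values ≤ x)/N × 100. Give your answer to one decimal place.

11.1

N = 9.
Strictly below 27: 0. Equal to 27: 1.
PR = 1/9 × 100 = 11.1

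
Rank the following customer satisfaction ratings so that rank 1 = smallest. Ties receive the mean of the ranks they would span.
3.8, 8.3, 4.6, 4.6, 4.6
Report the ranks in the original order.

Sorted (ascending): 3.8, 4.6, 4.6, 4.6, 8.3
The 3 values of 4.6 occupy positions 2–4 → average rank 3.

1, 5, 3, 3, 3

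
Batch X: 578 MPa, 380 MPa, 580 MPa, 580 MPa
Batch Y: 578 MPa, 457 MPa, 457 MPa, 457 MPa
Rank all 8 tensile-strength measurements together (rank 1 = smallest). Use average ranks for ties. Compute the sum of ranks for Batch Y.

Sorted (ascending): 380, 457, 457, 457, 578, 578, 580, 580
The 3 values of 457 occupy positions 2–4 → average rank 3.
The 2 values of 578 occupy positions 5–6 → average rank (5+6)/2 = 5.5.
The 2 values of 580 occupy positions 7–8 → average rank (7+8)/2 = 7.5.
Batch Y values → pooled ranks: 578→5.5, 457→3, 457→3, 457→3
Rank sum = 5.5 + 3 + 3 + 3 = 14.5

14.5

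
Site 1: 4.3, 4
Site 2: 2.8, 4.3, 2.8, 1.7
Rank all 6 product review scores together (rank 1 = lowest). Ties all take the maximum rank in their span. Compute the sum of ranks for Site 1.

10

Sorted (ascending): 1.7, 2.8, 2.8, 4, 4.3, 4.3
The 2 values of 2.8 occupy positions 2–3 → each gets rank 3.
The 2 values of 4.3 occupy positions 5–6 → each gets rank 6.
Site 1 values → pooled ranks: 4.3→6, 4→4
Rank sum = 6 + 4 = 10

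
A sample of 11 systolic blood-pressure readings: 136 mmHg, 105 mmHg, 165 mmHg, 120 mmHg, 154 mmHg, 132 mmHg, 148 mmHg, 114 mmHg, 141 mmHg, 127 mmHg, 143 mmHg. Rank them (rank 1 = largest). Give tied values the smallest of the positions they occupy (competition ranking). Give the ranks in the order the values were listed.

6, 11, 1, 9, 2, 7, 3, 10, 5, 8, 4

Sorted (descending): 165, 154, 148, 143, 141, 136, 132, 127, 120, 114, 105
No ties — each value takes its position as its rank.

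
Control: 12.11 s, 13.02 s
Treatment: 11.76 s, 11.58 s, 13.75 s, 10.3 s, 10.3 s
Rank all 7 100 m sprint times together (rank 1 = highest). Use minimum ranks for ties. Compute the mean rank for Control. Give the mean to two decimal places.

2.50

Sorted (descending): 13.75, 13.02, 12.11, 11.76, 11.58, 10.3, 10.3
The 2 values of 10.3 occupy positions 6–7 → each gets rank 6.
Control values → pooled ranks: 12.11→3, 13.02→2
Mean rank = (3 + 2) / 2 = 2.50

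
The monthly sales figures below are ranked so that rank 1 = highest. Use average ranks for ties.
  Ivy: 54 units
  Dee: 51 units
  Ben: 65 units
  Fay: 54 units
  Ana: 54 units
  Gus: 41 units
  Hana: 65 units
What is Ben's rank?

Sorted (descending): 65, 65, 54, 54, 54, 51, 41
The 2 values of 65 occupy positions 1–2 → average rank (1+2)/2 = 1.5.
The 3 values of 54 occupy positions 3–5 → average rank 4.
Ben has value 65 units → rank 1.5.

1.5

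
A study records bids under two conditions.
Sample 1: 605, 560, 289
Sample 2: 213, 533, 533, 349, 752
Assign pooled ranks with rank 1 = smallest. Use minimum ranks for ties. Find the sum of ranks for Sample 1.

15

Sorted (ascending): 213, 289, 349, 533, 533, 560, 605, 752
The 2 values of 533 occupy positions 4–5 → each gets rank 4.
Sample 1 values → pooled ranks: 605→7, 560→6, 289→2
Rank sum = 7 + 6 + 2 = 15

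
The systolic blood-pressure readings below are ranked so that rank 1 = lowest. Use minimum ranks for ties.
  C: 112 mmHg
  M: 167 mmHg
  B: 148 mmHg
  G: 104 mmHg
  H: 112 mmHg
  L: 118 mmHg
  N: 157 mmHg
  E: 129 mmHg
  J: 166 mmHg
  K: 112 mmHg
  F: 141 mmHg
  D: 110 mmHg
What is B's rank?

Sorted (ascending): 104, 110, 112, 112, 112, 118, 129, 141, 148, 157, 166, 167
The 3 values of 112 occupy positions 3–5 → each gets rank 3.
B has value 148 mmHg → rank 9.

9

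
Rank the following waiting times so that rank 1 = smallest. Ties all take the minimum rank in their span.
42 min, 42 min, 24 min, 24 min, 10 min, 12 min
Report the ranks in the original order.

5, 5, 3, 3, 1, 2

Sorted (ascending): 10, 12, 24, 24, 42, 42
The 2 values of 24 occupy positions 3–4 → each gets rank 3.
The 2 values of 42 occupy positions 5–6 → each gets rank 5.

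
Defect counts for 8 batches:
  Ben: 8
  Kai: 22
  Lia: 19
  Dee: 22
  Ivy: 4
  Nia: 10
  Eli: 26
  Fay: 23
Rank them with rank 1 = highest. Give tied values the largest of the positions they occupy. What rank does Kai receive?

Sorted (descending): 26, 23, 22, 22, 19, 10, 8, 4
The 2 values of 22 occupy positions 3–4 → each gets rank 4.
Kai has value 22 → rank 4.

4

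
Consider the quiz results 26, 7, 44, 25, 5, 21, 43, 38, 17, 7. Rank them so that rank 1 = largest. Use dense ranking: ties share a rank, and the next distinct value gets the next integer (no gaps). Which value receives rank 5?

25

Sorted (descending): 44, 43, 38, 26, 25, 21, 17, 7, 7, 5
The 2 values of 7 share dense rank 8.
Remaining distinct values take the next consecutive integers.
Rank 5 → value 25.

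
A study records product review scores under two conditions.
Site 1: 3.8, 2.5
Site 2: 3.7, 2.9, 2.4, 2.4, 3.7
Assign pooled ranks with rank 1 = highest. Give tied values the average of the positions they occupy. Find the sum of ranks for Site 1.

6

Sorted (descending): 3.8, 3.7, 3.7, 2.9, 2.5, 2.4, 2.4
The 2 values of 3.7 occupy positions 2–3 → average rank (2+3)/2 = 2.5.
The 2 values of 2.4 occupy positions 6–7 → average rank (6+7)/2 = 6.5.
Site 1 values → pooled ranks: 3.8→1, 2.5→5
Rank sum = 1 + 5 = 6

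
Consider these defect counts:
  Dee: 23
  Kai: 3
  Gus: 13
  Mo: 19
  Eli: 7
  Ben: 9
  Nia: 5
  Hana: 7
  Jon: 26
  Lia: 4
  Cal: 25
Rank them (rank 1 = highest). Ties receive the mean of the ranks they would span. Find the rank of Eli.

Sorted (descending): 26, 25, 23, 19, 13, 9, 7, 7, 5, 4, 3
The 2 values of 7 occupy positions 7–8 → average rank (7+8)/2 = 7.5.
Eli has value 7 → rank 7.5.

7.5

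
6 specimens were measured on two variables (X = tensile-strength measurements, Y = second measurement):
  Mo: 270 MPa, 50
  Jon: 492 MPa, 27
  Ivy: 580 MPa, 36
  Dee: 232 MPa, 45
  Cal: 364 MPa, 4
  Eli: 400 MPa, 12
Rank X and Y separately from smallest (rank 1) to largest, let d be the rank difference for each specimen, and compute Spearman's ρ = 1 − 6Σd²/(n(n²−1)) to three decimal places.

Ranks of variable 1: 2, 5, 6, 1, 3, 4
Ranks of variable 2: 6, 3, 4, 5, 1, 2
d = r₁ − r₂: -4, 2, 2, -4, 2, 2
d²: 16, 4, 4, 16, 4, 4; Σd² = 48
ρ = 1 − 6·48/(6·35) = 1 − 288/210 = -0.371

-0.371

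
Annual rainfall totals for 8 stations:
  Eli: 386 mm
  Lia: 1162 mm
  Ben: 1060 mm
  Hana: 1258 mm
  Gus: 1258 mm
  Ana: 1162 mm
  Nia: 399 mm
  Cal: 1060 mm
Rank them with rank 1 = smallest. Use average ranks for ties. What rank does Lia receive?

5.5

Sorted (ascending): 386, 399, 1060, 1060, 1162, 1162, 1258, 1258
The 2 values of 1060 occupy positions 3–4 → average rank (3+4)/2 = 3.5.
The 2 values of 1162 occupy positions 5–6 → average rank (5+6)/2 = 5.5.
The 2 values of 1258 occupy positions 7–8 → average rank (7+8)/2 = 7.5.
Lia has value 1162 mm → rank 5.5.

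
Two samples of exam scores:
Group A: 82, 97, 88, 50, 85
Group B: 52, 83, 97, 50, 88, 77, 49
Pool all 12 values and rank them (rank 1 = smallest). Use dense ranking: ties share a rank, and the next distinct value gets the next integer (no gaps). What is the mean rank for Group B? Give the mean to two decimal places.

4.71

Sorted (ascending): 49, 50, 50, 52, 77, 82, 83, 85, 88, 88, 97, 97
The 2 values of 50 share dense rank 2.
The 2 values of 88 share dense rank 8.
The 2 values of 97 share dense rank 9.
Remaining distinct values take the next consecutive integers.
Group B values → pooled ranks: 52→3, 83→6, 97→9, 50→2, 88→8, 77→4, 49→1
Mean rank = (3 + 6 + 9 + 2 + 8 + 4 + 1) / 7 = 4.71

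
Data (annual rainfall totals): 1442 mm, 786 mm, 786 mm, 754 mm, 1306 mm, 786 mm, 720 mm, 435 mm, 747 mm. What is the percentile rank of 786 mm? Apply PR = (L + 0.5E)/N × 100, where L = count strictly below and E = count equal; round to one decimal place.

61.1

N = 9.
Strictly below 786: 4. Equal to 786: 3.
PR = (4 + 0.5·3)/9 × 100 = 61.1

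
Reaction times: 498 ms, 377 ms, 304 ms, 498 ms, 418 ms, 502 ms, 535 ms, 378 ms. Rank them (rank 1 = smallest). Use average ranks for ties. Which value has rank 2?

Sorted (ascending): 304, 377, 378, 418, 498, 498, 502, 535
The 2 values of 498 occupy positions 5–6 → average rank (5+6)/2 = 5.5.
Rank 2 → value 377.

377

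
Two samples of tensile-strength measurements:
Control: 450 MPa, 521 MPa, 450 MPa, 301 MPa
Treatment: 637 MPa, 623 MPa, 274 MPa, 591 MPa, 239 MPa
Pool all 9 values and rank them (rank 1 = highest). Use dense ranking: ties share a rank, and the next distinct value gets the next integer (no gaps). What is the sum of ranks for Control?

20

Sorted (descending): 637, 623, 591, 521, 450, 450, 301, 274, 239
The 2 values of 450 share dense rank 5.
Remaining distinct values take the next consecutive integers.
Control values → pooled ranks: 450→5, 521→4, 450→5, 301→6
Rank sum = 5 + 4 + 5 + 6 = 20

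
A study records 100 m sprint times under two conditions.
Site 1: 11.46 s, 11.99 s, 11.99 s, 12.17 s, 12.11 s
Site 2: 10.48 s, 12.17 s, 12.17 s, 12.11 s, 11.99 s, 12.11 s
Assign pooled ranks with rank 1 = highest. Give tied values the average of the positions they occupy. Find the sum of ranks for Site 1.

Sorted (descending): 12.17, 12.17, 12.17, 12.11, 12.11, 12.11, 11.99, 11.99, 11.99, 11.46, 10.48
The 3 values of 12.17 occupy positions 1–3 → average rank 2.
The 3 values of 12.11 occupy positions 4–6 → average rank 5.
The 3 values of 11.99 occupy positions 7–9 → average rank 8.
Site 1 values → pooled ranks: 11.46→10, 11.99→8, 11.99→8, 12.17→2, 12.11→5
Rank sum = 10 + 8 + 8 + 2 + 5 = 33

33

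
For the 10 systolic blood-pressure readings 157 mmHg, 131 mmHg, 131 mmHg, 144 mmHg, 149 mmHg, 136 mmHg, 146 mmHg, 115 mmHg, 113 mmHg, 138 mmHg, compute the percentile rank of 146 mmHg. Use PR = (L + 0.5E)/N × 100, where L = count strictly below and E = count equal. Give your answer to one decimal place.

75.0

N = 10.
Strictly below 146: 7. Equal to 146: 1.
PR = (7 + 0.5·1)/10 × 100 = 75.0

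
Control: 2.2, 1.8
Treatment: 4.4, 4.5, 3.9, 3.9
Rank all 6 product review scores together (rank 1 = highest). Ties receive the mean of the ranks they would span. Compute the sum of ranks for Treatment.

Sorted (descending): 4.5, 4.4, 3.9, 3.9, 2.2, 1.8
The 2 values of 3.9 occupy positions 3–4 → average rank (3+4)/2 = 3.5.
Treatment values → pooled ranks: 4.4→2, 4.5→1, 3.9→3.5, 3.9→3.5
Rank sum = 2 + 1 + 3.5 + 3.5 = 10

10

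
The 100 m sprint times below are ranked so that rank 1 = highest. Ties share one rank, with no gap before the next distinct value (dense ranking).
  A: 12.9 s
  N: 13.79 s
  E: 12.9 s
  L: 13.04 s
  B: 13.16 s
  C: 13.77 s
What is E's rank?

Sorted (descending): 13.79, 13.77, 13.16, 13.04, 12.9, 12.9
The 2 values of 12.9 share dense rank 5.
Remaining distinct values take the next consecutive integers.
E has value 12.9 s → rank 5.

5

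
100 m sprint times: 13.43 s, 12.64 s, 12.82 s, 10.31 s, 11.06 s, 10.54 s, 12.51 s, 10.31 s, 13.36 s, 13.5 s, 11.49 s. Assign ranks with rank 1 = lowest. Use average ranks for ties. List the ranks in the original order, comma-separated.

10, 7, 8, 1.5, 4, 3, 6, 1.5, 9, 11, 5

Sorted (ascending): 10.31, 10.31, 10.54, 11.06, 11.49, 12.51, 12.64, 12.82, 13.36, 13.43, 13.5
The 2 values of 10.31 occupy positions 1–2 → average rank (1+2)/2 = 1.5.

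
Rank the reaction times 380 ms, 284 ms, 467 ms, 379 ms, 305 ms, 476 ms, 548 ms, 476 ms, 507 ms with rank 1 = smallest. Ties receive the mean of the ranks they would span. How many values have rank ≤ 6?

5

Sorted (ascending): 284, 305, 379, 380, 467, 476, 476, 507, 548
The 2 values of 476 occupy positions 6–7 → average rank (6+7)/2 = 6.5.
Ranks ≤ 6: {1, 2, 3, 4, 5} → 5 values.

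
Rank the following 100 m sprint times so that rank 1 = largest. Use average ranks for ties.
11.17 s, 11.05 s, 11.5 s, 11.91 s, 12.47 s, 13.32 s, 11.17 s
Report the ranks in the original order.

5.5, 7, 4, 3, 2, 1, 5.5

Sorted (descending): 13.32, 12.47, 11.91, 11.5, 11.17, 11.17, 11.05
The 2 values of 11.17 occupy positions 5–6 → average rank (5+6)/2 = 5.5.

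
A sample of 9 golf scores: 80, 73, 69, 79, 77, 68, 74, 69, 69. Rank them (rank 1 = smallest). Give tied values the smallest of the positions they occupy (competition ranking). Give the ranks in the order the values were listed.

9, 5, 2, 8, 7, 1, 6, 2, 2

Sorted (ascending): 68, 69, 69, 69, 73, 74, 77, 79, 80
The 3 values of 69 occupy positions 2–4 → each gets rank 2.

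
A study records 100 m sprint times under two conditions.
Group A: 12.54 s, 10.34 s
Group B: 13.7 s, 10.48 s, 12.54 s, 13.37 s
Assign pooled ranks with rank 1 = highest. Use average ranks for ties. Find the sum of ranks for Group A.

9.5

Sorted (descending): 13.7, 13.37, 12.54, 12.54, 10.48, 10.34
The 2 values of 12.54 occupy positions 3–4 → average rank (3+4)/2 = 3.5.
Group A values → pooled ranks: 12.54→3.5, 10.34→6
Rank sum = 3.5 + 6 = 9.5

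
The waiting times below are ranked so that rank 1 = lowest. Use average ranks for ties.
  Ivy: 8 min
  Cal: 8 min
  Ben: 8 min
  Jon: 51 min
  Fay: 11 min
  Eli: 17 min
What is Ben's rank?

Sorted (ascending): 8, 8, 8, 11, 17, 51
The 3 values of 8 occupy positions 1–3 → average rank 2.
Ben has value 8 min → rank 2.

2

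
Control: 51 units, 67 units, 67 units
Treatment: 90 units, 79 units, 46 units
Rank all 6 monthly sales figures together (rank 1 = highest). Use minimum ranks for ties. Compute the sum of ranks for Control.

11

Sorted (descending): 90, 79, 67, 67, 51, 46
The 2 values of 67 occupy positions 3–4 → each gets rank 3.
Control values → pooled ranks: 51→5, 67→3, 67→3
Rank sum = 5 + 3 + 3 = 11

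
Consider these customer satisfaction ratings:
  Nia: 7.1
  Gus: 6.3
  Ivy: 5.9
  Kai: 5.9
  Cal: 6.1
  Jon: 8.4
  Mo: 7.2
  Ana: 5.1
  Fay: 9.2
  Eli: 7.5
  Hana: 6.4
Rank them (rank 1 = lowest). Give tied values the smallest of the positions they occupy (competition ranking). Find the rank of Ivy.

Sorted (ascending): 5.1, 5.9, 5.9, 6.1, 6.3, 6.4, 7.1, 7.2, 7.5, 8.4, 9.2
The 2 values of 5.9 occupy positions 2–3 → each gets rank 2.
Ivy has value 5.9 → rank 2.

2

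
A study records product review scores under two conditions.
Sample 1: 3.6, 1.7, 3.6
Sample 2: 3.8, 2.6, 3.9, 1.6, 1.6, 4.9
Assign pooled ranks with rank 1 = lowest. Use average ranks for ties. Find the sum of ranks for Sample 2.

Sorted (ascending): 1.6, 1.6, 1.7, 2.6, 3.6, 3.6, 3.8, 3.9, 4.9
The 2 values of 1.6 occupy positions 1–2 → average rank (1+2)/2 = 1.5.
The 2 values of 3.6 occupy positions 5–6 → average rank (5+6)/2 = 5.5.
Sample 2 values → pooled ranks: 3.8→7, 2.6→4, 3.9→8, 1.6→1.5, 1.6→1.5, 4.9→9
Rank sum = 7 + 4 + 8 + 1.5 + 1.5 + 9 = 31

31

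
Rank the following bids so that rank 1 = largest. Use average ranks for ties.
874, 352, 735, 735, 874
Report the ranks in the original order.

1.5, 5, 3.5, 3.5, 1.5

Sorted (descending): 874, 874, 735, 735, 352
The 2 values of 874 occupy positions 1–2 → average rank (1+2)/2 = 1.5.
The 2 values of 735 occupy positions 3–4 → average rank (3+4)/2 = 3.5.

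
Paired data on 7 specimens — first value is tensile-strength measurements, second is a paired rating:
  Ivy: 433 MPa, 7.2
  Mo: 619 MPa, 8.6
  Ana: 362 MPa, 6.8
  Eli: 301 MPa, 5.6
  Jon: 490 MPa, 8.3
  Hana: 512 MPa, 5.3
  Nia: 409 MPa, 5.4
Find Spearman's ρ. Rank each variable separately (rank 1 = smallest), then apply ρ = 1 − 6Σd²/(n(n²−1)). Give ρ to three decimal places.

0.357

Ranks of variable 1: 4, 7, 2, 1, 5, 6, 3
Ranks of variable 2: 5, 7, 4, 3, 6, 1, 2
d = r₁ − r₂: -1, 0, -2, -2, -1, 5, 1
d²: 1, 0, 4, 4, 1, 25, 1; Σd² = 36
ρ = 1 − 6·36/(7·48) = 1 − 216/336 = 0.357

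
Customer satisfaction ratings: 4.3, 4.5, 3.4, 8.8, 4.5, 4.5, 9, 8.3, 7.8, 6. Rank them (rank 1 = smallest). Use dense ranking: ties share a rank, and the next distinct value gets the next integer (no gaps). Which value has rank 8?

Sorted (ascending): 3.4, 4.3, 4.5, 4.5, 4.5, 6, 7.8, 8.3, 8.8, 9
The 3 values of 4.5 share dense rank 3.
Remaining distinct values take the next consecutive integers.
Rank 8 → value 9.

9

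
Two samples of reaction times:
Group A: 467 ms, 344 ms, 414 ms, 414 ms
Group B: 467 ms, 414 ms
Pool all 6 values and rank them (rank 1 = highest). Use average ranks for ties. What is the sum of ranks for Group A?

15.5

Sorted (descending): 467, 467, 414, 414, 414, 344
The 2 values of 467 occupy positions 1–2 → average rank (1+2)/2 = 1.5.
The 3 values of 414 occupy positions 3–5 → average rank 4.
Group A values → pooled ranks: 467→1.5, 344→6, 414→4, 414→4
Rank sum = 1.5 + 6 + 4 + 4 = 15.5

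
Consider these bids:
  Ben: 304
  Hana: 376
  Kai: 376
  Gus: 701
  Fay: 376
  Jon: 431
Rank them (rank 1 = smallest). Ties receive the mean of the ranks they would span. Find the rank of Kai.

Sorted (ascending): 304, 376, 376, 376, 431, 701
The 3 values of 376 occupy positions 2–4 → average rank 3.
Kai has value 376 → rank 3.

3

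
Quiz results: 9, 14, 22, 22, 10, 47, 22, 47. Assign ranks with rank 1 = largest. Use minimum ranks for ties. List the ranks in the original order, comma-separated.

8, 6, 3, 3, 7, 1, 3, 1

Sorted (descending): 47, 47, 22, 22, 22, 14, 10, 9
The 2 values of 47 occupy positions 1–2 → each gets rank 1.
The 3 values of 22 occupy positions 3–5 → each gets rank 3.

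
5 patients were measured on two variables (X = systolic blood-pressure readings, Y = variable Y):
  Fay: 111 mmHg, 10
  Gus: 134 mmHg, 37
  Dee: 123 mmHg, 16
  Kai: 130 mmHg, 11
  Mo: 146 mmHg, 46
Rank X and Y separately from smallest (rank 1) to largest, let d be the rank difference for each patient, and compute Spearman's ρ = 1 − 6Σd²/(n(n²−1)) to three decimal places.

0.900

Ranks of variable 1: 1, 4, 2, 3, 5
Ranks of variable 2: 1, 4, 3, 2, 5
d = r₁ − r₂: 0, 0, -1, 1, 0
d²: 0, 0, 1, 1, 0; Σd² = 2
ρ = 1 − 6·2/(5·24) = 1 − 12/120 = 0.900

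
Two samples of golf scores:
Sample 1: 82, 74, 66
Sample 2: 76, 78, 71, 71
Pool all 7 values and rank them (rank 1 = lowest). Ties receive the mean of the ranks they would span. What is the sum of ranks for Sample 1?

Sorted (ascending): 66, 71, 71, 74, 76, 78, 82
The 2 values of 71 occupy positions 2–3 → average rank (2+3)/2 = 2.5.
Sample 1 values → pooled ranks: 82→7, 74→4, 66→1
Rank sum = 7 + 4 + 1 = 12

12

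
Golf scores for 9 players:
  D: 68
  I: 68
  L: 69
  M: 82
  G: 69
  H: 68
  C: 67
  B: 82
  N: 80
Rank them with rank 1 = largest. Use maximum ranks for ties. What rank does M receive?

2

Sorted (descending): 82, 82, 80, 69, 69, 68, 68, 68, 67
The 2 values of 82 occupy positions 1–2 → each gets rank 2.
The 2 values of 69 occupy positions 4–5 → each gets rank 5.
The 3 values of 68 occupy positions 6–8 → each gets rank 8.
M has value 82 → rank 2.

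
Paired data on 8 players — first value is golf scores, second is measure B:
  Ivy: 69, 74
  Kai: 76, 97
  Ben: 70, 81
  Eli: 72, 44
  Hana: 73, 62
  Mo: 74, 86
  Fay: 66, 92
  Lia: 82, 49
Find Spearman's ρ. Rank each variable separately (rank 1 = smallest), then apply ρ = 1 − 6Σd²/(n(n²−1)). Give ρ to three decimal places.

-0.119

Ranks of variable 1: 2, 7, 3, 4, 5, 6, 1, 8
Ranks of variable 2: 4, 8, 5, 1, 3, 6, 7, 2
d = r₁ − r₂: -2, -1, -2, 3, 2, 0, -6, 6
d²: 4, 1, 4, 9, 4, 0, 36, 36; Σd² = 94
ρ = 1 − 6·94/(8·63) = 1 − 564/504 = -0.119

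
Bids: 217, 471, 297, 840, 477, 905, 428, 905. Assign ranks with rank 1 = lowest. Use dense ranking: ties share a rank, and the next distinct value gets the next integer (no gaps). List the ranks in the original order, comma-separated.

1, 4, 2, 6, 5, 7, 3, 7

Sorted (ascending): 217, 297, 428, 471, 477, 840, 905, 905
The 2 values of 905 share dense rank 7.
Remaining distinct values take the next consecutive integers.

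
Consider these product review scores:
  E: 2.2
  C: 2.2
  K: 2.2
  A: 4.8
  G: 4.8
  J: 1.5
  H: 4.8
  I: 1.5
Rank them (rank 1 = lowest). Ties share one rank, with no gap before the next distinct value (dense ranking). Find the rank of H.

3

Sorted (ascending): 1.5, 1.5, 2.2, 2.2, 2.2, 4.8, 4.8, 4.8
The 2 values of 1.5 share dense rank 1.
The 3 values of 2.2 share dense rank 2.
The 3 values of 4.8 share dense rank 3.
H has value 4.8 → rank 3.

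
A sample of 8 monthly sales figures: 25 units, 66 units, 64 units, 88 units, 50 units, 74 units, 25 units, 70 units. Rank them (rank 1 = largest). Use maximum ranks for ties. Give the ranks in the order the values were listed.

8, 4, 5, 1, 6, 2, 8, 3

Sorted (descending): 88, 74, 70, 66, 64, 50, 25, 25
The 2 values of 25 occupy positions 7–8 → each gets rank 8.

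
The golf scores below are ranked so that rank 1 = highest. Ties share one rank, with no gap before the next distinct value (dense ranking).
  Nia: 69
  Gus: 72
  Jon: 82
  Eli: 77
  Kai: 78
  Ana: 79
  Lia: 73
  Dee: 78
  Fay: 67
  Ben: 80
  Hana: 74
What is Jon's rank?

Sorted (descending): 82, 80, 79, 78, 78, 77, 74, 73, 72, 69, 67
The 2 values of 78 share dense rank 4.
Remaining distinct values take the next consecutive integers.
Jon has value 82 → rank 1.

1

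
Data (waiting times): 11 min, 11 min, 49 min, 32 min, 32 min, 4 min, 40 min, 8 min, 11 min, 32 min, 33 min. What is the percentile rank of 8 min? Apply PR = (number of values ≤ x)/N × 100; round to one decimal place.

18.2

N = 11.
Strictly below 8: 1. Equal to 8: 1.
PR = 2/11 × 100 = 18.2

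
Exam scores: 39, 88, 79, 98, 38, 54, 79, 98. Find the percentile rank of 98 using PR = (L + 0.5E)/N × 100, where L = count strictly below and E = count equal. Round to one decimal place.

87.5

N = 8.
Strictly below 98: 6. Equal to 98: 2.
PR = (6 + 0.5·2)/8 × 100 = 87.5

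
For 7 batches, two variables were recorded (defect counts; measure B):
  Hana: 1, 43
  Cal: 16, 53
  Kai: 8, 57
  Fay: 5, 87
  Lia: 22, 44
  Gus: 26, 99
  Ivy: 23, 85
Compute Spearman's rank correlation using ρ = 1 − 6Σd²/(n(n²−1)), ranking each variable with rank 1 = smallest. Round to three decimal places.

Ranks of variable 1: 1, 4, 3, 2, 5, 7, 6
Ranks of variable 2: 1, 3, 4, 6, 2, 7, 5
d = r₁ − r₂: 0, 1, -1, -4, 3, 0, 1
d²: 0, 1, 1, 16, 9, 0, 1; Σd² = 28
ρ = 1 − 6·28/(7·48) = 1 − 168/336 = 0.500

0.500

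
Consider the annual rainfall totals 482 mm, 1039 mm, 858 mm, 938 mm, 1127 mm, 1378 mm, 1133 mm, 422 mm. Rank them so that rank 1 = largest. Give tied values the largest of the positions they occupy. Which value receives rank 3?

1127

Sorted (descending): 1378, 1133, 1127, 1039, 938, 858, 482, 422
No ties — each value takes its position as its rank.
Rank 3 → value 1127.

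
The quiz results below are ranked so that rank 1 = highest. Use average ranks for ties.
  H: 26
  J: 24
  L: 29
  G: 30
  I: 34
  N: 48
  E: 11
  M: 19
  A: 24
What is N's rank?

Sorted (descending): 48, 34, 30, 29, 26, 24, 24, 19, 11
The 2 values of 24 occupy positions 6–7 → average rank (6+7)/2 = 6.5.
N has value 48 → rank 1.

1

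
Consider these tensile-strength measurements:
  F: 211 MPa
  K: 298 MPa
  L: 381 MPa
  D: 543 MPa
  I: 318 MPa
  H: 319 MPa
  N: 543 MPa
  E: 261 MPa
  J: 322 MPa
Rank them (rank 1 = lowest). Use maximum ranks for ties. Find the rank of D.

9

Sorted (ascending): 211, 261, 298, 318, 319, 322, 381, 543, 543
The 2 values of 543 occupy positions 8–9 → each gets rank 9.
D has value 543 MPa → rank 9.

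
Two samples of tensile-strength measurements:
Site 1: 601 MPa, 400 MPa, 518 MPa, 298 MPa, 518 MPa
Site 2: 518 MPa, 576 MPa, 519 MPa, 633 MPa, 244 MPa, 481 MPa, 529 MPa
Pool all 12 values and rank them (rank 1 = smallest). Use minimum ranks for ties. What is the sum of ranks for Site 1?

Sorted (ascending): 244, 298, 400, 481, 518, 518, 518, 519, 529, 576, 601, 633
The 3 values of 518 occupy positions 5–7 → each gets rank 5.
Site 1 values → pooled ranks: 601→11, 400→3, 518→5, 298→2, 518→5
Rank sum = 11 + 3 + 5 + 2 + 5 = 26

26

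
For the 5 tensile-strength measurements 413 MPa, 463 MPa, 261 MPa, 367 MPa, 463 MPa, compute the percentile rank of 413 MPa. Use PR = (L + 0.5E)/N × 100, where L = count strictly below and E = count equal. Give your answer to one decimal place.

50.0

N = 5.
Strictly below 413: 2. Equal to 413: 1.
PR = (2 + 0.5·1)/5 × 100 = 50.0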